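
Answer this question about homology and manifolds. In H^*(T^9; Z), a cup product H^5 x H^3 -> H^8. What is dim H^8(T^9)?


Cup product: H^p x H^q -> H^{p+q}; here p+q = 5+3 = 8.
rank H^k(T^n) = C(n,k).
C(9,8) = 9

9


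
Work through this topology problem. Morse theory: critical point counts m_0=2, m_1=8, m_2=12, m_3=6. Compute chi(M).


Morse theory: chi(M) = sum_k (-1)^k m_k where m_k = #(index-k critical points).
= (2) + (-8) + (12) + (-6) = 0

0


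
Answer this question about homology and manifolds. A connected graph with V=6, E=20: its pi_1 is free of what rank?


For a connected graph: rank(pi_1) = b_1 = E - V + 1 = 1 - chi.
chi = V - E = 6 - 20 = -14.
rank = 1 - (-14) = 20 - 6 + 1 = 15

15


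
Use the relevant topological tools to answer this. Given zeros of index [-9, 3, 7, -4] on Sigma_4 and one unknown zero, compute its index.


Poincare-Hopf: sum of indices = chi(M).
chi(Sigma_4) = 2 - 2*4 = -6.
Sum of known indices = -3.
x = chi - (sum known) = -6 - (-3) = -3

-3


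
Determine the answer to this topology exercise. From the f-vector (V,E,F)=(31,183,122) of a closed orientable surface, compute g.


chi = V - E + F = 31 - 183 + 122 = -30
For orientable closed surface: chi = 2 - 2g, so g = (2 - chi)/2.
g = (2 - (-30)) / 2 = 32 / 2 = 16

16


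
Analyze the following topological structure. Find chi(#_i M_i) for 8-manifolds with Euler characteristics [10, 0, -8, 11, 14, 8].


For n-manifolds: chi(A#B) = chi(A) + chi(B) - chi(S^8).
chi(S^8) = 1 + (-1)^8 = 2.
chi(#) = (sum chi_i) - (6-1)*chi(S^8) = 35 - 5*2 = 25

25


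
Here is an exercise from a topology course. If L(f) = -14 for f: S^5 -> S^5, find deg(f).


L(f) = 1 + (-1)^5 deg(f) on S^5.
-14 = 1 + (-1)^5 * deg(f)
(-1)^5 * deg(f) = -15
deg(f) = 15

15


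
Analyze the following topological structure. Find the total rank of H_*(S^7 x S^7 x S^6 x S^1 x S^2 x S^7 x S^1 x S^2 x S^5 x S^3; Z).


Total Betti number is multiplicative under products.
Each S^d (d>=1) has total Betti number 2.
There are 10 sphere factors.
Total = 2^10 = 1024

1024


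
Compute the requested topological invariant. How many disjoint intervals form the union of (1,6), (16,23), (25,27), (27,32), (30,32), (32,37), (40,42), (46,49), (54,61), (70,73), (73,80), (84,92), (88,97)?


Sort and merge overlapping open intervals.
Merged: (1,6), (16,23), (25,27), (27,32), (32,37), (40,42), (46,49), (54,61), (70,73), (73,80), (84,97).
Number of components = 11

11


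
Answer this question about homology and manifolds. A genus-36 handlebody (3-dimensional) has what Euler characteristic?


A genus-g handlebody deformation retracts to a wedge of g circles.
chi(vee_g S^1) = 1 - g.
chi(H_36) = 1 - 36 = -35

-35


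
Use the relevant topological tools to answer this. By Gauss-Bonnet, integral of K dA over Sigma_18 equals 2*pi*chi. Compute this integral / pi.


Gauss-Bonnet: integral K dA = 2*pi*chi(M).
chi(Sigma_18) = 2 - 2*18 = -34.
(integral K dA)/pi = 2*chi = 2*(-34) = -68

-68


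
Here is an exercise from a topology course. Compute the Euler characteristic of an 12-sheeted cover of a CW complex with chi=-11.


For a finite covering: chi(E) = (number of sheets) * chi(B).
chi(E) = 12 * (-11) = -132

-132


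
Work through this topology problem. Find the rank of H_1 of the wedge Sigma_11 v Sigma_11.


For a wedge: H_1(A v B) = H_1(A) + H_1(B).
b_1(Sigma_11) = 22, b_1(Sigma_11) = 22.
b_1 = 22 + 22 = 44

44


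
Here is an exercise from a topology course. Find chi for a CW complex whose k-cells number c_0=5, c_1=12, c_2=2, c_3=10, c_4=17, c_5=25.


chi = sum_k (-1)^k c_k.
= (-1)^0*5 + (-1)^1*12 + (-1)^2*2 + (-1)^3*10 + (-1)^4*17 + (-1)^5*25
= (5) + (-12) + (2) + (-10) + (17) + (-25)
= -23

-23


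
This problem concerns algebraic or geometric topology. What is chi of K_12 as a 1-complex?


K_12: V = 12, E = C(12,2) = 66.
chi = V - E = 12 - 66 = -54

-54


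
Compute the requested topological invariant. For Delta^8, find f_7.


Delta^8 has 8+1 vertices. A 7-face is a choice of 7+1 vertices.
f_7 = C(8+1, 7+1) = C(9,8) = 9

9


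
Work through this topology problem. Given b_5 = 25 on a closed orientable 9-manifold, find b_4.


Poincare duality for closed orientable n-manifolds: b_k = b_{n-k}.
Here n = 9, so b_4 = b_5 = 25

25


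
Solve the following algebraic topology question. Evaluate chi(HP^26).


HP^26 has one cell in each dimension 0, 4, ..., 4*26 (26+1 cells, all even-dim).
chi = 26 + 1 = 27

27


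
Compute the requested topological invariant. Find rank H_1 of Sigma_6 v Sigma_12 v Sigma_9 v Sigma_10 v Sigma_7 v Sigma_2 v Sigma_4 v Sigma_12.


For a wedge X v Y: reduced H_k(X v Y) = H_k(X) + H_k(Y).
Each Sigma_g contributes b_1 = 2g.
b_1 = 12 + 24 + 18 + 20 + 14 + 4 + 8 + 24 = 124

124


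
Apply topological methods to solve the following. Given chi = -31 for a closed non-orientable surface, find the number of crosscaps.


chi = 2 - k for closed non-orientable surfaces with k crosscaps.
-31 = 2 - k
k = 2 - (-31) = 33

33


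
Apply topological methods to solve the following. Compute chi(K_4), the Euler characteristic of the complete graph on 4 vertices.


K_4: V = 4, E = C(4,2) = 6.
chi = V - E = 4 - 6 = -2

-2


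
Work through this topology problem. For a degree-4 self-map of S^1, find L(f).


On S^1: L(f) = tr(f_0*) + (-1)^1 tr(f_1*) = 1 + (-1)^1 * deg(f).
L(f) = 1 + (-1)^1 * 4 = 1 + -4 = -3

-3


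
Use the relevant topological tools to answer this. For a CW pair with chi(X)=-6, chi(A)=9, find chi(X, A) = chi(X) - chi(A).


Relative Euler characteristic: chi(X, A) = chi(X) - chi(A).
= -6 - (9) = -15

-15


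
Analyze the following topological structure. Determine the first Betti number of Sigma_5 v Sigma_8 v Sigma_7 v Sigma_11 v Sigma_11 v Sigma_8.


For a wedge X v Y: reduced H_k(X v Y) = H_k(X) + H_k(Y).
Each Sigma_g contributes b_1 = 2g.
b_1 = 10 + 16 + 14 + 22 + 22 + 16 = 100

100


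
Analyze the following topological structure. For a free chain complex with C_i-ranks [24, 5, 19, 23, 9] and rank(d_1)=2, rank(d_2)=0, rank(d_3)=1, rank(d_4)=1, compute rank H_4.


rank H_k = rank(ker d_k) - rank(im d_{k+1}).
rank(ker d_4) = rank(C_4) - rank(d_4) = 9 - 1 = 8.
rank(im d_{4+1}) = 0.
rank H_4 = 8 - 0 = 8

8


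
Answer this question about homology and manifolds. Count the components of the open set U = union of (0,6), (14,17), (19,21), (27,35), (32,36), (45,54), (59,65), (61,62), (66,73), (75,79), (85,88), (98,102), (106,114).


Sort and merge overlapping open intervals.
Merged: (0,6), (14,17), (19,21), (27,36), (45,54), (59,65), (66,73), (75,79), (85,88), (98,102), (106,114).
Number of components = 11

11


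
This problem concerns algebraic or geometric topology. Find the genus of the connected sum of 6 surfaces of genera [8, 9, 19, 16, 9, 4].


Genus is additive under connected sum of orientable surfaces.
g = 8 + 9 + 19 + 16 + 9 + 4 = 65

65


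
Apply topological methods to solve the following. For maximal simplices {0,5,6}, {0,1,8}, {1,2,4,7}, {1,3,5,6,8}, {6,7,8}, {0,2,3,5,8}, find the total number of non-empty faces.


Each maximal simplex on m vertices has 2^m - 1 nonempty faces.
Take the union (dedupe shared faces).
Total distinct faces = 75

75


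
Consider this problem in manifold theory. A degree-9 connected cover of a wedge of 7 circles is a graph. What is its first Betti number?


Nielsen-Schreier: an index-n subgroup of F_r is free of rank 1 + n(r-1).
Equivalently: chi(cover) = n*chi(base); chi(vee_r S^1) = 1 - 7 = -6.
chi(E) = 9*(-6) = -54; rank = 1 - chi(E) = 1 - (-54) = 55.
rank = 1 + 9*(7-1) = 1 + 54 = 55

55


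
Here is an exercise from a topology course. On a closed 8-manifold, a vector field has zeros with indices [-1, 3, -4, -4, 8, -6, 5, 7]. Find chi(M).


Poincare-Hopf: chi(M) = sum of indices of zeros.
chi = (-1) + (3) + (-4) + (-4) + (8) + (-6) + (5) + (7) = 8

8


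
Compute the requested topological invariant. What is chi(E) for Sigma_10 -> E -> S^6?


chi(S^6) = 2 (n even), chi(Sigma_10) = 2 - 2*10 = -18.
chi(E) = 2 * (-18) = -36

-36


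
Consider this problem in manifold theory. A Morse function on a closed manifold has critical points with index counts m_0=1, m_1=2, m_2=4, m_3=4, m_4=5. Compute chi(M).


Morse theory: chi(M) = sum_k (-1)^k m_k where m_k = #(index-k critical points).
= (1) + (-2) + (4) + (-4) + (5) = 4

4


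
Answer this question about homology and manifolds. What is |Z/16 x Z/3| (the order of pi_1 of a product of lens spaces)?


pi_1(X x Y) = pi_1(X) x pi_1(Y).
pi_1(L(16,1)) = Z/16, pi_1(L(3,1)) = Z/3.
|Z/16 x Z/3| = 16 * 3 = 48

48


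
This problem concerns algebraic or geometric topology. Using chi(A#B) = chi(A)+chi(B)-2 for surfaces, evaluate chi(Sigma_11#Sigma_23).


chi(Sigma_11) = 2 - 2*11 = -20
chi(Sigma_23) = 2 - 2*23 = -44
For surfaces: chi(A#B) = chi(A) + chi(B) - 2.
chi = -20 + -44 - 2 = -66

-66


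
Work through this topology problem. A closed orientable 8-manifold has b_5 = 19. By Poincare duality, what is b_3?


Poincare duality for closed orientable n-manifolds: b_k = b_{n-k}.
Here n = 8, so b_3 = b_5 = 19

19


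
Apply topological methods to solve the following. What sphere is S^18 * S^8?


Join of spheres: S^m * S^n = S^{m+n+1}.
dim = 18 + 8 + 1 = 27

27


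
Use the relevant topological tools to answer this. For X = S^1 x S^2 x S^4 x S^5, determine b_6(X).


Each S^d has Poincare polynomial 1 + t^d.
The product S^1 x S^2 x S^4 x S^5 has Poincare polynomial prod(1+t^d_i).
Expanding: b_0=1, b_1=1, b_2=1, b_3=1, b_4=1, b_5=2, b_6=2, b_7=2, b_8=1, b_9=1, b_10=1, b_11=1, b_12=1.
b_6 = 2

2


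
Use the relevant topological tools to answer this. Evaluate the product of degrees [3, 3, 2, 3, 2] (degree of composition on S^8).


Degree is multiplicative: deg(composition) = product of degrees.
= (3) * (3) * (2) * (3) * (2) = 108

108


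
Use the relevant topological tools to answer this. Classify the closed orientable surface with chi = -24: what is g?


chi = 2 - 2g for closed orientable surfaces.
-24 = 2 - 2g
2g = 2 - (-24) = 26
g = 13

13


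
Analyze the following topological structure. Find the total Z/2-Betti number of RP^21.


H^k(RP^21; Z/2) = Z/2 for each 0 <= k <= 21.
Total dimension = 21 + 1 = 22

22


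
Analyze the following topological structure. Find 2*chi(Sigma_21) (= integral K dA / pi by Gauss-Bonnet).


Gauss-Bonnet: integral K dA = 2*pi*chi(M).
chi(Sigma_21) = 2 - 2*21 = -40.
(integral K dA)/pi = 2*chi = 2*(-40) = -80

-80


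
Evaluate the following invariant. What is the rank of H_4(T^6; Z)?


By the Kunneth formula, b_k(T^n) = C(n,k).
b_4(T^6) = C(6,4).
C(6,4) = 6!/(4!*2!) = 15

15


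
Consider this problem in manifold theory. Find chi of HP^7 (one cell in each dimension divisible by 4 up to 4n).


HP^7 has one cell in each dimension 0, 4, ..., 4*7 (7+1 cells, all even-dim).
chi = 7 + 1 = 8

8


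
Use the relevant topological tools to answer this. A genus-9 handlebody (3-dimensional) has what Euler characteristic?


A genus-g handlebody deformation retracts to a wedge of g circles.
chi(vee_g S^1) = 1 - g.
chi(H_9) = 1 - 9 = -8

-8


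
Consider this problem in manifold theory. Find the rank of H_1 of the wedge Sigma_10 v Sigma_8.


For a wedge: H_1(A v B) = H_1(A) + H_1(B).
b_1(Sigma_10) = 20, b_1(Sigma_8) = 16.
b_1 = 20 + 16 = 36

36


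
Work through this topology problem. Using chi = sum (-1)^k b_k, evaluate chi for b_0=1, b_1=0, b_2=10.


chi = sum_k (-1)^k b_k.
= (1) + (0) + (10)
= 11

11


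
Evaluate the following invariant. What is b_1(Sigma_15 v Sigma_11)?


For a wedge: H_1(A v B) = H_1(A) + H_1(B).
b_1(Sigma_15) = 30, b_1(Sigma_11) = 22.
b_1 = 30 + 22 = 52

52


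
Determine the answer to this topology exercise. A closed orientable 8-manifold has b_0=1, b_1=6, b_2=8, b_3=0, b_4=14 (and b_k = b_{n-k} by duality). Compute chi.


By Poincare duality b_k = b_{8-k}, so full Betti numbers: b_0=1, b_1=6, b_2=8, b_3=0, b_4=14, b_5=0, b_6=8, b_7=6, b_8=1.
chi = sum (-1)^k b_k = 20

20


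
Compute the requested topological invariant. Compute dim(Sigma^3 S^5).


Each suspension raises dimension by 1: Sigma S^n = S^{n+1}.
Sigma^3 S^5 = S^{5+3} = S^8

8


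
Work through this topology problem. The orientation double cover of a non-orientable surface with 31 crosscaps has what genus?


chi(N_31) = 2 - 31 = -29.
Double cover: chi(Sigma_g) = 2 * chi(N_31) = 2*(-29) = -58.
2 - 2g = -58, so g = (2 - (-58))/2 = 60/2 = 30

30


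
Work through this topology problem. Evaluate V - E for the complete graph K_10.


K_10: V = 10, E = C(10,2) = 45.
chi = V - E = 10 - 45 = -35

-35


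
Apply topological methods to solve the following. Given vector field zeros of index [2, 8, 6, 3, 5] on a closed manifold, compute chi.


Poincare-Hopf: chi(M) = sum of indices of zeros.
chi = (2) + (8) + (6) + (3) + (5) = 24

24


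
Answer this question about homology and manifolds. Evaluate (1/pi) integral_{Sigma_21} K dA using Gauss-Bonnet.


Gauss-Bonnet: integral K dA = 2*pi*chi(M).
chi(Sigma_21) = 2 - 2*21 = -40.
(integral K dA)/pi = 2*chi = 2*(-40) = -80

-80


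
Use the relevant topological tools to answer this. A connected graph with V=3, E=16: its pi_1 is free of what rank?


For a connected graph: rank(pi_1) = b_1 = E - V + 1 = 1 - chi.
chi = V - E = 3 - 16 = -13.
rank = 1 - (-13) = 16 - 3 + 1 = 14

14


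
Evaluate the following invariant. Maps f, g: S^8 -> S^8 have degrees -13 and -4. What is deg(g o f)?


Degree is multiplicative under composition: deg(g o f) = deg(g) * deg(f).
= -4 * -13 = 52

52


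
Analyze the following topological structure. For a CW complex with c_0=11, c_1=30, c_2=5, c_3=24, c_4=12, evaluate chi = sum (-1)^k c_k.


chi = sum_k (-1)^k c_k.
= (-1)^0*11 + (-1)^1*30 + (-1)^2*5 + (-1)^3*24 + (-1)^4*12
= (11) + (-30) + (5) + (-24) + (12)
= -26

-26


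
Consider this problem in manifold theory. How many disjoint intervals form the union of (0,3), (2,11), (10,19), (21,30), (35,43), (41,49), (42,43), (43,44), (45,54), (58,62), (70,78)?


Sort and merge overlapping open intervals.
Merged: (0,19), (21,30), (35,54), (58,62), (70,78).
Number of components = 5

5


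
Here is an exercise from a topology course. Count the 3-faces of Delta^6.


Delta^6 has 6+1 vertices. A 3-face is a choice of 3+1 vertices.
f_3 = C(6+1, 3+1) = C(7,4) = 35

35


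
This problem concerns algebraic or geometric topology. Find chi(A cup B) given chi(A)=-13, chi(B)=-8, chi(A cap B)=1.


chi(A cup B) = chi(A) + chi(B) - chi(A cap B)
= -13 + (-8) - (1)
= -22

-22


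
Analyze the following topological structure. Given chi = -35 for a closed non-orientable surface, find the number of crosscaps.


chi = 2 - k for closed non-orientable surfaces with k crosscaps.
-35 = 2 - k
k = 2 - (-35) = 37

37


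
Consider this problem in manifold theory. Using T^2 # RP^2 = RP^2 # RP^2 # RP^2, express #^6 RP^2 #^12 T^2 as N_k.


Since a >= 1, the sum is non-orientable; each T^2 can be replaced by RP^2 # RP^2 (since T^2#RP^2 = 3RP^2).
Total crosscaps k = 6 + 2*12 = 30.
Check via chi: chi = 6*1 + 12*0 - (6+12-1)*2 = -28 = 2 - k = -28. Consistent.

30


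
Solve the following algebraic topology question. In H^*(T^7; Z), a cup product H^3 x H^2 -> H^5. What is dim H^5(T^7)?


Cup product: H^p x H^q -> H^{p+q}; here p+q = 3+2 = 5.
rank H^k(T^n) = C(n,k).
C(7,5) = 21

21


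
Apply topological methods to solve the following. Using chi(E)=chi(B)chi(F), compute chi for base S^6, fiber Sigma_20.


chi(S^6) = 2 (n even), chi(Sigma_20) = 2 - 2*20 = -38.
chi(E) = 2 * (-38) = -76

-76


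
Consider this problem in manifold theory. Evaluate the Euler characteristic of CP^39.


CP^39 has one cell in each even dimension 0, 2, ..., 2*39 (39+1 cells total).
All cells are even-dimensional, so chi = number of cells.
chi = 39 + 1 = 40

40


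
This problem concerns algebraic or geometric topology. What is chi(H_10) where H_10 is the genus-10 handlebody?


A genus-g handlebody deformation retracts to a wedge of g circles.
chi(vee_g S^1) = 1 - g.
chi(H_10) = 1 - 10 = -9

-9


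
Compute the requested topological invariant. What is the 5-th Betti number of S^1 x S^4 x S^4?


Each S^d has Poincare polynomial 1 + t^d.
The product S^1 x S^4 x S^4 has Poincare polynomial prod(1+t^d_i).
Expanding: b_0=1, b_1=1, b_4=2, b_5=2, b_8=1, b_9=1.
b_5 = 2

2


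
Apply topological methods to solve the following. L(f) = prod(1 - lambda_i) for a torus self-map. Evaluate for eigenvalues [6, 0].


For a torus self-map: L(f) = det(I - A) where A acts on H_1.
L(f) = (1-6) * (1-0) = -5 * 1 = -5

-5


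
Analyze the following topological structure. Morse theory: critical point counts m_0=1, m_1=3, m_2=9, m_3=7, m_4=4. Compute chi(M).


Morse theory: chi(M) = sum_k (-1)^k m_k where m_k = #(index-k critical points).
= (1) + (-3) + (9) + (-7) + (4) = 4

4


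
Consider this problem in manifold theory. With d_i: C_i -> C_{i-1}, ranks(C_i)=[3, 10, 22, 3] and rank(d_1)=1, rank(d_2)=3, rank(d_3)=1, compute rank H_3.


rank H_k = rank(ker d_k) - rank(im d_{k+1}).
rank(ker d_3) = rank(C_3) - rank(d_3) = 3 - 1 = 2.
rank(im d_{3+1}) = 0.
rank H_3 = 2 - 0 = 2

2


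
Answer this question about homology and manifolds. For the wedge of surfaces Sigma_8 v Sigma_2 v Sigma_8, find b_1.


For a wedge X v Y: reduced H_k(X v Y) = H_k(X) + H_k(Y).
Each Sigma_g contributes b_1 = 2g.
b_1 = 16 + 4 + 16 = 36

36


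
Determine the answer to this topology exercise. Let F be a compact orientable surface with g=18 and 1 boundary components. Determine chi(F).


For a compact orientable surface with genus g and b boundary components: chi = 2 - 2g - b.
chi = 2 - 2*18 - 1 = 2 - 36 - 1 = -35

-35


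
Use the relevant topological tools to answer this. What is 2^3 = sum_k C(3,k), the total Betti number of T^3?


b_k(T^3) = C(3,k), so the sum over k is sum_k C(3,k) = 2^3.
Total = 2^3 = 8

8


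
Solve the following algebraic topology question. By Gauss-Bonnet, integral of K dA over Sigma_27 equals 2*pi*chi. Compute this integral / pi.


Gauss-Bonnet: integral K dA = 2*pi*chi(M).
chi(Sigma_27) = 2 - 2*27 = -52.
(integral K dA)/pi = 2*chi = 2*(-52) = -104

-104


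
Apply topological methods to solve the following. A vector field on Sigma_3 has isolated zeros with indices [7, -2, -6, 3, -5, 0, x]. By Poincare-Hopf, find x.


Poincare-Hopf: sum of indices = chi(M).
chi(Sigma_3) = 2 - 2*3 = -4.
Sum of known indices = -3.
x = chi - (sum known) = -4 - (-3) = -1

-1


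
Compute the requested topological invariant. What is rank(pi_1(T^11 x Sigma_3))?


pi_1(A x B) = pi_1(A) x pi_1(B); rank of abelianization = b_1.
b_1(T^11) = 11, b_1(Sigma_3) = 2*3 = 6.
b_1(product) = 11 + 6 = 17

17


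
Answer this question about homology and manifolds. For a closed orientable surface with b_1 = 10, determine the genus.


For a closed orientable surface: b_1 = 2g.
10 = 2g
g = 10 / 2 = 5

5


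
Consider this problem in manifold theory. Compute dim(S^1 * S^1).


Join of spheres: S^m * S^n = S^{m+n+1}.
dim = 1 + 1 + 1 = 3

3


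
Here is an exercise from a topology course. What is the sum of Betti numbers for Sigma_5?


For Sigma_5: b_0 = 1, b_1 = 2g = 10, b_2 = 1.
Total = 1 + 10 + 1 = 12

12


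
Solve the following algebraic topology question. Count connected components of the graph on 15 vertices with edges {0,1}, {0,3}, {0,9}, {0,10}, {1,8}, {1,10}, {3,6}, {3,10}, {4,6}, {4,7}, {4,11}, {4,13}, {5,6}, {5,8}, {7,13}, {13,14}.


Run DFS/union-find over 15 vertices.
V = 15, E = 16.
Number of components = 3

3


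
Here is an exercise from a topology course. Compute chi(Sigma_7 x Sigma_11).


chi(Sigma_7) = 2 - 2*7 = -12
chi(Sigma_11) = 2 - 2*11 = -20
chi(product) = (-12) * (-20) = 240

240


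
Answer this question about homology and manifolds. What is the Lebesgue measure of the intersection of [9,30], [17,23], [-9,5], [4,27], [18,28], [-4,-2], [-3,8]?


Intersection = [max(a_i), min(b_i)] = [18, -2].
Since 18 > -2, the intersection is empty.
Length = 0

0


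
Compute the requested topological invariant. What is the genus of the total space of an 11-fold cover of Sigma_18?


For an n-sheeted cover: chi(E) = n * chi(B).
chi(Sigma_18) = 2 - 2*18 = -34.
chi(E) = 11 * (-34) = -374.
genus(E) = (2 - chi(E))/2 = (2 - (-374))/2 = 376/2 = 188

188


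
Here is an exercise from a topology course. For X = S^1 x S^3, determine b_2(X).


Each S^d has Poincare polynomial 1 + t^d.
The product S^1 x S^3 has Poincare polynomial prod(1+t^d_i).
Expanding: b_0=1, b_1=1, b_3=1, b_4=1.
b_2 = 0

0


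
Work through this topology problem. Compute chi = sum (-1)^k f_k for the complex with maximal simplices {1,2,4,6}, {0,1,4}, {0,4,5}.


Enumerate all faces; f-vector: f_0=6, f_1=10, f_2=6, f_3=1.
chi = sum (-1)^k f_k = 1

1


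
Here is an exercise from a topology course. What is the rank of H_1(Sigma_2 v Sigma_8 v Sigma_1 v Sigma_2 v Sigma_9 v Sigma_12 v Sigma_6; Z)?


For a wedge X v Y: reduced H_k(X v Y) = H_k(X) + H_k(Y).
Each Sigma_g contributes b_1 = 2g.
b_1 = 4 + 16 + 2 + 4 + 18 + 24 + 12 = 80

80


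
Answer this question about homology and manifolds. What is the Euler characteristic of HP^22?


HP^22 has one cell in each dimension 0, 4, ..., 4*22 (22+1 cells, all even-dim).
chi = 22 + 1 = 23

23


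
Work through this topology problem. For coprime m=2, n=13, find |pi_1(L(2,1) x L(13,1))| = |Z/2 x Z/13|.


pi_1(X x Y) = pi_1(X) x pi_1(Y).
pi_1(L(2,1)) = Z/2, pi_1(L(13,1)) = Z/13.
|Z/2 x Z/13| = 2 * 13 = 26

26


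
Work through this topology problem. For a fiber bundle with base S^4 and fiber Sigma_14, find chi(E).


chi(S^4) = 2 (n even), chi(Sigma_14) = 2 - 2*14 = -26.
chi(E) = 2 * (-26) = -52

-52


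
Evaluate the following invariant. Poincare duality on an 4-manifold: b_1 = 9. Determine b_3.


Poincare duality for closed orientable n-manifolds: b_k = b_{n-k}.
Here n = 4, so b_3 = b_1 = 9

9


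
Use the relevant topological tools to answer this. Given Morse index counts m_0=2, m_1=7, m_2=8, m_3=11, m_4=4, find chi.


Morse theory: chi(M) = sum_k (-1)^k m_k where m_k = #(index-k critical points).
= (2) + (-7) + (8) + (-11) + (4) = -4

-4


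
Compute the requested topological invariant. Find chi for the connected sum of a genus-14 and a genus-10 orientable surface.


chi(Sigma_14) = 2 - 2*14 = -26
chi(Sigma_10) = 2 - 2*10 = -18
For surfaces: chi(A#B) = chi(A) + chi(B) - 2.
chi = -26 + -18 - 2 = -46

-46


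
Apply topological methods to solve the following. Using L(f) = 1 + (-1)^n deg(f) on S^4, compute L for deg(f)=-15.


On S^4: L(f) = tr(f_0*) + (-1)^4 tr(f_4*) = 1 + (-1)^4 * deg(f).
L(f) = 1 + (-1)^4 * -15 = 1 + -15 = -14

-14


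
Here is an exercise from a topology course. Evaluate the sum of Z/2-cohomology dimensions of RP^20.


H^k(RP^20; Z/2) = Z/2 for each 0 <= k <= 20.
Total dimension = 20 + 1 = 21

21


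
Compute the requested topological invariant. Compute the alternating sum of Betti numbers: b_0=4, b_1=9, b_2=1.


chi = sum_k (-1)^k b_k.
= (4) + (-9) + (1)
= -4

-4


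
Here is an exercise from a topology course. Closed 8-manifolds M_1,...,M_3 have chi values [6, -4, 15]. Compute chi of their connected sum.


For n-manifolds: chi(A#B) = chi(A) + chi(B) - chi(S^8).
chi(S^8) = 1 + (-1)^8 = 2.
chi(#) = (sum chi_i) - (3-1)*chi(S^8) = 17 - 2*2 = 13

13


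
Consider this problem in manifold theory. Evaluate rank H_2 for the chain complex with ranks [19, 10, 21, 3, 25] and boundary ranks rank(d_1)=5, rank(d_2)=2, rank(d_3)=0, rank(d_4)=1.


rank H_k = rank(ker d_k) - rank(im d_{k+1}).
rank(ker d_2) = rank(C_2) - rank(d_2) = 21 - 2 = 19.
rank(im d_{2+1}) = 0.
rank H_2 = 19 - 0 = 19

19


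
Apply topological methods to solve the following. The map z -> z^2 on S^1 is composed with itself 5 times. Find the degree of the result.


deg(f) = 2. Degree is multiplicative: deg(f^5) = (deg f)^5.
deg(f^5) = (2)^5 = 32

32


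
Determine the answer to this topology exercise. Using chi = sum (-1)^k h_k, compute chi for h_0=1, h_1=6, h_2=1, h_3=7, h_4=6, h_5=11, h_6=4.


Handles of index k contribute (-1)^k to chi (same as CW cells).
chi = (1) + (-6) + (1) + (-7) + (6) + (-11) + (4) = -12

-12


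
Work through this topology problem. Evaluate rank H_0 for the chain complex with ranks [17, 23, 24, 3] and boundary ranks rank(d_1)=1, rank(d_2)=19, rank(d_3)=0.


rank H_k = rank(ker d_k) - rank(im d_{k+1}).
rank(ker d_0) = rank(C_0) - rank(d_0) = 17 - 0 = 17.
rank(im d_{0+1}) = 1.
rank H_0 = 17 - 1 = 16

16


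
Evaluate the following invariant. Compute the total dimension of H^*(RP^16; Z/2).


H^k(RP^16; Z/2) = Z/2 for each 0 <= k <= 16.
Total dimension = 16 + 1 = 17

17


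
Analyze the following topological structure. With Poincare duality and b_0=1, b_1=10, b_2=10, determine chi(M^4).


By Poincare duality b_k = b_{4-k}, so full Betti numbers: b_0=1, b_1=10, b_2=10, b_3=10, b_4=1.
chi = sum (-1)^k b_k = -8

-8


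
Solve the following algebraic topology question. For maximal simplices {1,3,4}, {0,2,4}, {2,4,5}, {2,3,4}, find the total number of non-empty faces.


Each maximal simplex on m vertices has 2^m - 1 nonempty faces.
Take the union (dedupe shared faces).
Total distinct faces = 19

19


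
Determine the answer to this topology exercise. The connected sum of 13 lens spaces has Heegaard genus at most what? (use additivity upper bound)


Heegaard genus satisfies g(A#B) <= g(A) + g(B).
Each lens space has g = 1.
Upper bound: 13 * 1 = 13

13


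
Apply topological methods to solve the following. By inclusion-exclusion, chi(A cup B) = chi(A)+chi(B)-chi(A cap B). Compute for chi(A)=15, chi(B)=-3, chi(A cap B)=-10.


chi(A cup B) = chi(A) + chi(B) - chi(A cap B)
= 15 + (-3) - (-10)
= 22

22


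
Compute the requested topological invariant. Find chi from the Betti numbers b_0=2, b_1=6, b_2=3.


chi = sum_k (-1)^k b_k.
= (2) + (-6) + (3)
= -1

-1


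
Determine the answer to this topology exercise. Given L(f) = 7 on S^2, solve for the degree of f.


L(f) = 1 + (-1)^2 deg(f) on S^2.
7 = 1 + (-1)^2 * deg(f)
(-1)^2 * deg(f) = 6
deg(f) = 6

6


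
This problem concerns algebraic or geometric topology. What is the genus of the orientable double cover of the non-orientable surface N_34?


chi(N_34) = 2 - 34 = -32.
Double cover: chi(Sigma_g) = 2 * chi(N_34) = 2*(-32) = -64.
2 - 2g = -64, so g = (2 - (-64))/2 = 66/2 = 33

33


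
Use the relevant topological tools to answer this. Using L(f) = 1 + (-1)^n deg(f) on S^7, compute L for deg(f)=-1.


On S^7: L(f) = tr(f_0*) + (-1)^7 tr(f_7*) = 1 + (-1)^7 * deg(f).
L(f) = 1 + (-1)^7 * -1 = 1 + 1 = 2

2


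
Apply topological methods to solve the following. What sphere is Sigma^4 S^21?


Each suspension raises dimension by 1: Sigma S^n = S^{n+1}.
Sigma^4 S^21 = S^{21+4} = S^25

25


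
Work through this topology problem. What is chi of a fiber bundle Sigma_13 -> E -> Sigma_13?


For a fiber bundle F -> E -> B (with CW structure): chi(E) = chi(B) * chi(F).
chi(Sigma_13) = -24, chi(Sigma_13) = -24.
chi(E) = (-24) * (-24) = 576

576


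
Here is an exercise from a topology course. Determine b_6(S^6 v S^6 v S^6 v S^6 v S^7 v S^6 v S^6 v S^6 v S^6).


For a wedge of spheres, H_k (k>0) is free on one generator per sphere of dimension k.
Spheres of dimension 6: count = 8.
b_6 = 8

8


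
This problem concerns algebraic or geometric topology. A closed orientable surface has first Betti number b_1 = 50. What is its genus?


For a closed orientable surface: b_1 = 2g.
50 = 2g
g = 50 / 2 = 25

25


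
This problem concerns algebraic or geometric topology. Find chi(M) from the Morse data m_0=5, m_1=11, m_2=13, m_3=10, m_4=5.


Morse theory: chi(M) = sum_k (-1)^k m_k where m_k = #(index-k critical points).
= (5) + (-11) + (13) + (-10) + (5) = 2

2


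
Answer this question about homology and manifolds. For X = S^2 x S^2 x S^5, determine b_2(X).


Each S^d has Poincare polynomial 1 + t^d.
The product S^2 x S^2 x S^5 has Poincare polynomial prod(1+t^d_i).
Expanding: b_0=1, b_2=2, b_4=1, b_5=1, b_7=2, b_9=1.
b_2 = 2

2


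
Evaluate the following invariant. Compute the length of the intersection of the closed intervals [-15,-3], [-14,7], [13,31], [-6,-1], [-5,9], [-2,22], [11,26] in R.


Intersection = [max(a_i), min(b_i)] = [13, -3].
Since 13 > -3, the intersection is empty.
Length = 0

0


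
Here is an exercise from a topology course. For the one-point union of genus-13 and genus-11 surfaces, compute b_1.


For a wedge: H_1(A v B) = H_1(A) + H_1(B).
b_1(Sigma_13) = 26, b_1(Sigma_11) = 22.
b_1 = 26 + 22 = 48

48


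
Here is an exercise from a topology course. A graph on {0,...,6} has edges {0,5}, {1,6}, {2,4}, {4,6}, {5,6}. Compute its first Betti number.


b_1 = E - V + (number of components).
E = 5, V = 7, components = 2.
b_1 = 5 - 7 + 2 = 0

0


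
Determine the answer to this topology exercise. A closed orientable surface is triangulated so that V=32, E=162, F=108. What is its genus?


chi = V - E + F = 32 - 162 + 108 = -22
For orientable closed surface: chi = 2 - 2g, so g = (2 - chi)/2.
g = (2 - (-22)) / 2 = 24 / 2 = 12

12


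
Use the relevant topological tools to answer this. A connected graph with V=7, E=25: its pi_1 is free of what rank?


For a connected graph: rank(pi_1) = b_1 = E - V + 1 = 1 - chi.
chi = V - E = 7 - 25 = -18.
rank = 1 - (-18) = 25 - 7 + 1 = 19

19


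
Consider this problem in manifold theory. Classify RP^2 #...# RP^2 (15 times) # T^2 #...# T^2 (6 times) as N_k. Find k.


Since a >= 1, the sum is non-orientable; each T^2 can be replaced by RP^2 # RP^2 (since T^2#RP^2 = 3RP^2).
Total crosscaps k = 15 + 2*6 = 27.
Check via chi: chi = 15*1 + 6*0 - (15+6-1)*2 = -25 = 2 - k = -25. Consistent.

27


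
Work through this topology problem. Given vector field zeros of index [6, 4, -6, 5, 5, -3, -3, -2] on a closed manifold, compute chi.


Poincare-Hopf: chi(M) = sum of indices of zeros.
chi = (6) + (4) + (-6) + (5) + (5) + (-3) + (-3) + (-2) = 6

6


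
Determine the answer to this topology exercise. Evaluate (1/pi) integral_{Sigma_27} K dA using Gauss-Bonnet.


Gauss-Bonnet: integral K dA = 2*pi*chi(M).
chi(Sigma_27) = 2 - 2*27 = -52.
(integral K dA)/pi = 2*chi = 2*(-52) = -104

-104


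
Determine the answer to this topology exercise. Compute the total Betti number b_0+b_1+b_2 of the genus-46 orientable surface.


For Sigma_46: b_0 = 1, b_1 = 2g = 92, b_2 = 1.
Total = 1 + 92 + 1 = 94

94


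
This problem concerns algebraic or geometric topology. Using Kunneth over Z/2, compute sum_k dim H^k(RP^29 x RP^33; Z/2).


dim H^*(RP^n; Z/2) = n+1 (one Z/2 in each degree 0..n).
Total Betti number is multiplicative.
Total = (29+1) * (33+1) = 30 * 34 = 1020

1020


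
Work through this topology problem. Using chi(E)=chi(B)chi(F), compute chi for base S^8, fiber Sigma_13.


chi(S^8) = 2 (n even), chi(Sigma_13) = 2 - 2*13 = -24.
chi(E) = 2 * (-24) = -48

-48


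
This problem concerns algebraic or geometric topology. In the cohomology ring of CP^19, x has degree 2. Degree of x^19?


|x| = 2 in H^*(CP^n).
|x^19| = 19 * |x| = 19 * 2 = 38

38


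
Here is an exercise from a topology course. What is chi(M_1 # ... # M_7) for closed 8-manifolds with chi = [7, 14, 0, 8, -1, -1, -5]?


For n-manifolds: chi(A#B) = chi(A) + chi(B) - chi(S^8).
chi(S^8) = 1 + (-1)^8 = 2.
chi(#) = (sum chi_i) - (7-1)*chi(S^8) = 22 - 6*2 = 10

10


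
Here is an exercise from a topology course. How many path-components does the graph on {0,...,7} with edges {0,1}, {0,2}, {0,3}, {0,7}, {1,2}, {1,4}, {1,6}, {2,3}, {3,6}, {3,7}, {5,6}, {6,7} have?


Run DFS/union-find over 8 vertices.
V = 8, E = 12.
Number of components = 1

1


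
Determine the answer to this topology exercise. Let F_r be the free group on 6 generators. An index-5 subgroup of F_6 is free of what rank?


Nielsen-Schreier: an index-n subgroup of F_r is free of rank 1 + n(r-1).
Equivalently: chi(cover) = n*chi(base); chi(vee_r S^1) = 1 - 6 = -5.
chi(E) = 5*(-5) = -25; rank = 1 - chi(E) = 1 - (-25) = 26.
rank = 1 + 5*(6-1) = 1 + 25 = 26

26


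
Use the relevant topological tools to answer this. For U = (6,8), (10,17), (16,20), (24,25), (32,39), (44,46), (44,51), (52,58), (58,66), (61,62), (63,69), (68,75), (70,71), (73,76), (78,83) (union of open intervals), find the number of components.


Sort and merge overlapping open intervals.
Merged: (6,8), (10,20), (24,25), (32,39), (44,51), (52,58), (58,76), (78,83).
Number of components = 8

8


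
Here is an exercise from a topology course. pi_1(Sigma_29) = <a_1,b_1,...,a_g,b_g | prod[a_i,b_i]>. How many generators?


Standard presentation: pi_1(Sigma_g) = <a_1,b_1,...,a_g,b_g | [a_1,b_1]...[a_g,b_g] = 1>.
Number of generators = 2g = 2*29 = 58

58


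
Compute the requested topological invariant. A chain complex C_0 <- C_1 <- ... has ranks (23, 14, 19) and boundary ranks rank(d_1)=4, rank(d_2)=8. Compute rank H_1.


rank H_k = rank(ker d_k) - rank(im d_{k+1}).
rank(ker d_1) = rank(C_1) - rank(d_1) = 14 - 4 = 10.
rank(im d_{1+1}) = 8.
rank H_1 = 10 - 8 = 2

2


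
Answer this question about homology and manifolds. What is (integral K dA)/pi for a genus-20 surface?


Gauss-Bonnet: integral K dA = 2*pi*chi(M).
chi(Sigma_20) = 2 - 2*20 = -38.
(integral K dA)/pi = 2*chi = 2*(-38) = -76

-76


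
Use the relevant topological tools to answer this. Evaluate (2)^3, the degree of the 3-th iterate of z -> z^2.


deg(f) = 2. Degree is multiplicative: deg(f^3) = (deg f)^3.
deg(f^3) = (2)^3 = 8

8


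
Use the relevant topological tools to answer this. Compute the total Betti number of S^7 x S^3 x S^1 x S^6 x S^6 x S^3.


Total Betti number is multiplicative under products.
Each S^d (d>=1) has total Betti number 2.
There are 6 sphere factors.
Total = 2^6 = 64

64


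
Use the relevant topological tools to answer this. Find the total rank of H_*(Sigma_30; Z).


For Sigma_30: b_0 = 1, b_1 = 2g = 60, b_2 = 1.
Total = 1 + 60 + 1 = 62

62


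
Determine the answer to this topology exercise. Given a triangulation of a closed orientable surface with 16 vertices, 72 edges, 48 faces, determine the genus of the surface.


chi = V - E + F = 16 - 72 + 48 = -8
For orientable closed surface: chi = 2 - 2g, so g = (2 - chi)/2.
g = (2 - (-8)) / 2 = 10 / 2 = 5

5


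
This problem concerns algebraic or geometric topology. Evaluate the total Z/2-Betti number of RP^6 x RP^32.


dim H^*(RP^n; Z/2) = n+1 (one Z/2 in each degree 0..n).
Total Betti number is multiplicative.
Total = (6+1) * (32+1) = 7 * 33 = 231

231


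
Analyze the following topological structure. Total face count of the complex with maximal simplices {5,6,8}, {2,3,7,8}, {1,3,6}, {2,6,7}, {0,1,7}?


Each maximal simplex on m vertices has 2^m - 1 nonempty faces.
Take the union (dedupe shared faces).
Total distinct faces = 34

34


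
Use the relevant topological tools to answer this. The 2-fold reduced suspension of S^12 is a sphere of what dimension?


Each suspension raises dimension by 1: Sigma S^n = S^{n+1}.
Sigma^2 S^12 = S^{12+2} = S^14

14


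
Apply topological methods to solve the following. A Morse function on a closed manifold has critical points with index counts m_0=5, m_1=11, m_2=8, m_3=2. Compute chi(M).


Morse theory: chi(M) = sum_k (-1)^k m_k where m_k = #(index-k critical points).
= (5) + (-11) + (8) + (-2) = 0

0


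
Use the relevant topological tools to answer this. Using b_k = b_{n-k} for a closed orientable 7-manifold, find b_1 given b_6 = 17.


Poincare duality for closed orientable n-manifolds: b_k = b_{n-k}.
Here n = 7, so b_1 = b_6 = 17

17


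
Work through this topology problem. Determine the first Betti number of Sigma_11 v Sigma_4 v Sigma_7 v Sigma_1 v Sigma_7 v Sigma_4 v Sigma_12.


For a wedge X v Y: reduced H_k(X v Y) = H_k(X) + H_k(Y).
Each Sigma_g contributes b_1 = 2g.
b_1 = 22 + 8 + 14 + 2 + 14 + 8 + 24 = 92

92


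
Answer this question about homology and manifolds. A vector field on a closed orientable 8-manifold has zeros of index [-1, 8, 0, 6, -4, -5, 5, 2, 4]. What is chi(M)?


Poincare-Hopf: chi(M) = sum of indices of zeros.
chi = (-1) + (8) + (0) + (6) + (-4) + (-5) + (5) + (2) + (4) = 15

15


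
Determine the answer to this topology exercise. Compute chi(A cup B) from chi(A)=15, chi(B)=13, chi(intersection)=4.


chi(A cup B) = chi(A) + chi(B) - chi(A cap B)
= 15 + (13) - (4)
= 24

24


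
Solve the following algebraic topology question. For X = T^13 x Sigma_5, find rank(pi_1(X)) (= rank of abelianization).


pi_1(A x B) = pi_1(A) x pi_1(B); rank of abelianization = b_1.
b_1(T^13) = 13, b_1(Sigma_5) = 2*5 = 10.
b_1(product) = 13 + 10 = 23

23


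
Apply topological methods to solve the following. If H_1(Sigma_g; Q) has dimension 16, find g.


For a closed orientable surface: b_1 = 2g.
16 = 2g
g = 16 / 2 = 8

8


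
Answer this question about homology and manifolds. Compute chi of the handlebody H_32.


A genus-g handlebody deformation retracts to a wedge of g circles.
chi(vee_g S^1) = 1 - g.
chi(H_32) = 1 - 32 = -31

-31


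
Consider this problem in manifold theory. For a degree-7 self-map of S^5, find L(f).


On S^5: L(f) = tr(f_0*) + (-1)^5 tr(f_5*) = 1 + (-1)^5 * deg(f).
L(f) = 1 + (-1)^5 * 7 = 1 + -7 = -6

-6


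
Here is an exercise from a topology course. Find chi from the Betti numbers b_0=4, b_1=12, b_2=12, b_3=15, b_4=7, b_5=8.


chi = sum_k (-1)^k b_k.
= (4) + (-12) + (12) + (-15) + (7) + (-8)
= -12

-12


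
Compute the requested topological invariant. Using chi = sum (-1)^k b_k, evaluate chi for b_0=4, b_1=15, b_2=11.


chi = sum_k (-1)^k b_k.
= (4) + (-15) + (11)
= 0

0


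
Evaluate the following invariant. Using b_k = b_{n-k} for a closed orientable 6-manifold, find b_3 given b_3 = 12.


Poincare duality for closed orientable n-manifolds: b_k = b_{n-k}.
Here n = 6, so b_3 = b_3 = 12

12


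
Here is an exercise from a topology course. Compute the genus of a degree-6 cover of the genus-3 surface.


For an n-sheeted cover: chi(E) = n * chi(B).
chi(Sigma_3) = 2 - 2*3 = -4.
chi(E) = 6 * (-4) = -24.
genus(E) = (2 - chi(E))/2 = (2 - (-24))/2 = 26/2 = 13

13


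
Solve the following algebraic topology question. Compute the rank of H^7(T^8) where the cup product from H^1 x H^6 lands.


Cup product: H^p x H^q -> H^{p+q}; here p+q = 1+6 = 7.
rank H^k(T^n) = C(n,k).
C(8,7) = 8

8


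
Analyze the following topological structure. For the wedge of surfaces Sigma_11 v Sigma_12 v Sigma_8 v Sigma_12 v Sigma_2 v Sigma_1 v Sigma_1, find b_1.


For a wedge X v Y: reduced H_k(X v Y) = H_k(X) + H_k(Y).
Each Sigma_g contributes b_1 = 2g.
b_1 = 22 + 24 + 16 + 24 + 4 + 2 + 2 = 94

94


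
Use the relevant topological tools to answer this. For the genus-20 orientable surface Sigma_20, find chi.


For a closed orientable surface of genus g: chi = 2 - 2g.
Here g = 20.
chi = 2 - 2*20 = 2 - 40 = -38

-38


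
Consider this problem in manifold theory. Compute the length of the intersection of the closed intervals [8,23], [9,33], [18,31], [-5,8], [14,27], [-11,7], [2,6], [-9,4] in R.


Intersection = [max(a_i), min(b_i)] = [18, 4].
Since 18 > 4, the intersection is empty.
Length = 0

0


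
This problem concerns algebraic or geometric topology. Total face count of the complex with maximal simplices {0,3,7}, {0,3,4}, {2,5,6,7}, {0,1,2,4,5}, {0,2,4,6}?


Each maximal simplex on m vertices has 2^m - 1 nonempty faces.
Take the union (dedupe shared faces).
Total distinct faces = 56

56


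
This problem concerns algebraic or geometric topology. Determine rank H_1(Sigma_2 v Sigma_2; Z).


For a wedge: H_1(A v B) = H_1(A) + H_1(B).
b_1(Sigma_2) = 4, b_1(Sigma_2) = 4.
b_1 = 4 + 4 = 8

8
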